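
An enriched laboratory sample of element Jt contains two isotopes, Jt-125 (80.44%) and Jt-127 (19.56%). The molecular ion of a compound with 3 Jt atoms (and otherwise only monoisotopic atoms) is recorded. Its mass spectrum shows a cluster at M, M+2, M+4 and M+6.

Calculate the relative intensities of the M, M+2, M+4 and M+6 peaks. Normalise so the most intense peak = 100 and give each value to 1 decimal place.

100.0 : 72.9 : 17.7 : 1.4

Each Jt atom is independently Jt-125 (p = 0.8044) or Jt-127 (q = 0.1956); the cluster is the binomial expansion (p + q)^3.
P(M) = 0.8044^3 = 0.520495
P(M+2) = 3 × 0.8044^2 × 0.1956^1 = 0.379694
P(M+4) = 3 × 0.8044^1 × 0.1956^2 = 0.092327
P(M+6) = 0.1956^3 = 0.007484
The M peak is largest (0.520495); scaling to 100 gives 100.0 : 72.9 : 17.7 : 1.4.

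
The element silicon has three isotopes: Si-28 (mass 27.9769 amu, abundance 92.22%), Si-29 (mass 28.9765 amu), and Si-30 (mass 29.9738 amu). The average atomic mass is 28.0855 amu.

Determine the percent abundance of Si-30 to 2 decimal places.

3.09%

Let x and y be the fractions of Si-29 and Si-30. Then x + y = 1 − 0.9222 = 0.0778 and 28.9765x + 29.9738y = 28.0855 − 0.9222×27.9769 = 2.28520282.
Substituting: 28.9765x + 29.9738(0.0778 − x) = 2.28520282
(28.9765 − 29.9738)x = -0.04675882  ⇒  x = 0.04689, y = 0.03091
Si-29: 4.69%, Si-30: 3.09%.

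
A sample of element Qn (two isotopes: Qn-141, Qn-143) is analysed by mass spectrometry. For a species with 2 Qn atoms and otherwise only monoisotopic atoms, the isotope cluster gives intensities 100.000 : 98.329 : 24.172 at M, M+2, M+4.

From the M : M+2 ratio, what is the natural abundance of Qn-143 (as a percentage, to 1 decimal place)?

If p is the fraction of Qn that is Qn-141, then I(M+2)/I(M) = [C(2,1)·p^1·(1−p)] / p^2 = 2·(1−p)/p = 98.329/100.000 = 0.9833
(1−p)/p = 0.9833/2 = 0.4916  ⇒  p = 1/(1 + 0.4916) = 0.6704
Qn-141: 67.0%, Qn-143: 33.0%.

33.0%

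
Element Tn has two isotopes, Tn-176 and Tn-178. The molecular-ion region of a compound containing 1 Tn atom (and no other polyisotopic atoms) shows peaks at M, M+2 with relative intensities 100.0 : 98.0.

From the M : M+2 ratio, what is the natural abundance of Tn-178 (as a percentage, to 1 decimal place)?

Write p for the Tn-176 fraction. I(M+2)/I(M) = [C(1,1)·p^0·(1−p)] / p^1 = 1·(1−p)/p = 98.0/100.0 = 0.9800
(1−p)/p = 0.9800/1 = 0.9800  ⇒  p = 1/(1 + 0.9800) = 0.5051
Tn-176: 50.5%, Tn-178: 49.5%.

49.5%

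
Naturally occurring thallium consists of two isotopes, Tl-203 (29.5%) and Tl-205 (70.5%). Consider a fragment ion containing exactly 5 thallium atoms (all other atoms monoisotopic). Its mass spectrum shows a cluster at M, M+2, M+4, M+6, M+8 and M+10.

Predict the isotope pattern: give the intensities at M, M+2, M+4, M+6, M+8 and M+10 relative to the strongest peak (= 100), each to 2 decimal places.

0.61 : 7.33 : 35.02 : 83.69 : 100.00 : 47.80

The 5 Tl atoms are independent, so intensities follow the terms of (0.295 + 0.705)^5.
P(M) = 0.295^5 = 0.002234
P(M+2) = 5 × 0.295^4 × 0.705^1 = 0.026696
P(M+4) = 10 × 0.295^3 × 0.705^2 = 0.127598
P(M+6) = 10 × 0.295^2 × 0.705^3 = 0.304938
P(M+8) = 5 × 0.295^1 × 0.705^4 = 0.364375
P(M+10) = 0.705^5 = 0.174159
The M+8 peak is largest (0.364375); scaling to 100 gives 0.61 : 7.33 : 35.02 : 83.69 : 100.00 : 47.80.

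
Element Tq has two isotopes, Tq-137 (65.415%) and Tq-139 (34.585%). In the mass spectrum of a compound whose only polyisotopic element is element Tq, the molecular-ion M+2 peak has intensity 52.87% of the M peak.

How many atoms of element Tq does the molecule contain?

The M+2/M ratio from n Tq atoms is n · q/p = n · 0.34585/0.65415.
n = 0.5287 × 0.65415/0.34585 = 1.00 ≈ 1

1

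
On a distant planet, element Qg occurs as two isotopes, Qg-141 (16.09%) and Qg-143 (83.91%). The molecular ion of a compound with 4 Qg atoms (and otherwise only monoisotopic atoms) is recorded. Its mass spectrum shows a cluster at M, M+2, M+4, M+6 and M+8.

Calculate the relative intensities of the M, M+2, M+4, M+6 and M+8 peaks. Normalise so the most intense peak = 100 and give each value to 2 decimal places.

Expanding (0.1609 + 0.8391)^4:
P(M) = 0.1609^4 = 0.000670
P(M+2) = 4 × 0.1609^3 × 0.8391^1 = 0.013981
P(M+4) = 6 × 0.1609^2 × 0.8391^2 = 0.109368
P(M+6) = 4 × 0.1609^1 × 0.8391^3 = 0.380239
P(M+8) = 0.8391^4 = 0.495741
The M+8 peak is largest (0.495741); scaling to 100 gives 0.14 : 2.82 : 22.06 : 76.70 : 100.00.

0.14 : 2.82 : 22.06 : 76.70 : 100.00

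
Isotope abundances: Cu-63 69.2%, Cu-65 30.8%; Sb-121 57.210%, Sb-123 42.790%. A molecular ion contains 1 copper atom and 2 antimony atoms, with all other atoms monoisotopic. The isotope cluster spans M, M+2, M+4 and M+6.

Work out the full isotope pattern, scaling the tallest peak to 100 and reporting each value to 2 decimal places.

Copper pattern (n=1): 0.6920 : 0.3080
Antimony pattern (n=2): 0.32729841 : 0.48960318 : 0.18309841
Convolve the two distributions (both contribute in 2-u steps):
  M: 0.6920×0.32729841 = 0.226490
  M+2: 0.6920×0.48960318 + 0.3080×0.32729841 = 0.439613
  M+4: 0.6920×0.18309841 + 0.3080×0.48960318 = 0.277502
  M+6: 0.3080×0.18309841 = 0.056394
Scale to base peak (0.439613) = 100: 51.52 : 100.00 : 63.12 : 12.83

51.52 : 100.00 : 63.12 : 12.83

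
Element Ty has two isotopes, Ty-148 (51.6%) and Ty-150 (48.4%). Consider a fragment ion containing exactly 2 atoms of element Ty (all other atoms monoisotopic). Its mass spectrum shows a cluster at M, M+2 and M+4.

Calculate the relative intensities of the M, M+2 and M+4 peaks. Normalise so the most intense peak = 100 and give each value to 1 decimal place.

53.3 : 100.0 : 46.9

The 2 Ty atoms are independent, so intensities follow the terms of (0.516 + 0.484)^2.
P(M) = 0.516^2 = 0.266256
P(M+2) = 2 × 0.516^1 × 0.484^1 = 0.499488
P(M+4) = 0.484^2 = 0.234256
The M+2 peak is largest (0.499488); scaling to 100 gives 53.3 : 100.0 : 46.9.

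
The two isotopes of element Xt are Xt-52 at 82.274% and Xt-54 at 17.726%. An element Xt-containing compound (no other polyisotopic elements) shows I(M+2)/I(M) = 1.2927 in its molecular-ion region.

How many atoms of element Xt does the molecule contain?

6

The M+2/M ratio from n Xt atoms is n · q/p = n · 0.17726/0.82274.
n = 1.2927 × 0.82274/0.17726 = 6.00 ≈ 6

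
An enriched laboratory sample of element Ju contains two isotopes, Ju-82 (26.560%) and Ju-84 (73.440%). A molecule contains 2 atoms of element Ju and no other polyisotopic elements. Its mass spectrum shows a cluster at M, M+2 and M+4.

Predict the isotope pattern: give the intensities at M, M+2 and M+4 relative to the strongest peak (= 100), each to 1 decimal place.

13.1 : 72.3 : 100.0

The 2 Ju atoms are independent, so intensities follow the terms of (0.26560 + 0.73440)^2.
P(M) = 0.26560^2 = 0.070543
P(M+2) = 2 × 0.26560^1 × 0.73440^1 = 0.390113
P(M+4) = 0.73440^2 = 0.539343
The M+4 peak is largest (0.539343); scaling to 100 gives 13.1 : 72.3 : 100.0.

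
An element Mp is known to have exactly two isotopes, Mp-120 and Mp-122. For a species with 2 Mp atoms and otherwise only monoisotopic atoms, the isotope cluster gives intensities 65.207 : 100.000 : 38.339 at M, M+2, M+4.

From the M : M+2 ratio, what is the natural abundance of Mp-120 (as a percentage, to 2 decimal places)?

56.60%

Write p for the Mp-120 fraction. I(M+2)/I(M) = [C(2,1)·p^1·(1−p)] / p^2 = 2·(1−p)/p = 100.000/65.207 = 1.5336
(1−p)/p = 1.5336/2 = 0.7668  ⇒  p = 1/(1 + 0.7668) = 0.5660
Mp-120: 56.60%, Mp-122: 43.40%.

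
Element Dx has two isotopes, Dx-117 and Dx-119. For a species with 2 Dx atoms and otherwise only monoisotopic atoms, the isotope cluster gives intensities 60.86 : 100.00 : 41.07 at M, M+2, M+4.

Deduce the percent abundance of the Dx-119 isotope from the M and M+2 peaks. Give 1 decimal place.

45.1%

If p is the fraction of Dx that is Dx-117, then I(M+2)/I(M) = [C(2,1)·p^1·(1−p)] / p^2 = 2·(1−p)/p = 100.00/60.86 = 1.6431
(1−p)/p = 1.6431/2 = 0.8216  ⇒  p = 1/(1 + 0.8216) = 0.5490
Dx-117: 54.9%, Dx-119: 45.1%.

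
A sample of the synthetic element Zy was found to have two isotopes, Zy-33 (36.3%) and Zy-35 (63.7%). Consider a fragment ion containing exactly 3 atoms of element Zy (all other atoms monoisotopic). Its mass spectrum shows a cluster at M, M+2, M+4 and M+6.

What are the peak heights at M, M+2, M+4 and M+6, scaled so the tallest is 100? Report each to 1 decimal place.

Each Zy atom is independently Zy-33 (p = 0.363) or Zy-35 (q = 0.637); the cluster is the binomial expansion (p + q)^3.
P(M) = 0.363^3 = 0.047832
P(M+2) = 3 × 0.363^2 × 0.637^1 = 0.251811
P(M+4) = 3 × 0.363^1 × 0.637^2 = 0.441882
P(M+6) = 0.637^3 = 0.258475
The M+4 peak is largest (0.441882); scaling to 100 gives 10.8 : 57.0 : 100.0 : 58.5.

10.8 : 57.0 : 100.0 : 58.5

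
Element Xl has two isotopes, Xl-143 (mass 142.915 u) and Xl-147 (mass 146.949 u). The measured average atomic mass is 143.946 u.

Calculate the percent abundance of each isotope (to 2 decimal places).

Xl-143: 74.44%, Xl-147: 25.56%

Let x be the fractional abundance of Xl-143; then Xl-147 has abundance 1 − x.
142.915·x + 146.949·(1 − x) = 143.946
(142.915 − 146.949)·x = 143.946 − 146.949
x = -3.003 / -4.034 = 0.74442 → 74.44% Xl-143, 25.56% Xl-147.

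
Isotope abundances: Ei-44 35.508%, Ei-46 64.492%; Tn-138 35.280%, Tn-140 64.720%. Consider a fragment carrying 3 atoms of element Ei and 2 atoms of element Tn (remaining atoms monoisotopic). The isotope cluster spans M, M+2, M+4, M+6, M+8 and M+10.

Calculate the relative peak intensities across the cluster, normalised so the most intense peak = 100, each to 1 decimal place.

1.6 : 15.0 : 54.8 : 100.0 : 91.2 : 33.3

Element Ei pattern (n=3): 0.04476913 : 0.24393804 : 0.44305655 : 0.26823629
Element Tn pattern (n=2): 0.12446784 : 0.45666432 : 0.41886784
Convolve the two distributions (both contribute in 2-u steps):
  M: 0.04476913×0.12446784 = 0.005572
  M+2: 0.04476913×0.45666432 + 0.24393804×0.12446784 = 0.050807
  M+4: 0.04476913×0.41886784 + 0.24393804×0.45666432 + 0.44305655×0.12446784 = 0.185296
  M+6: 0.24393804×0.41886784 + 0.44305655×0.45666432 + 0.26823629×0.12446784 = 0.337893
  M+8: 0.44305655×0.41886784 + 0.26823629×0.45666432 = 0.308076
  M+10: 0.26823629×0.41886784 = 0.112356
Scale to base peak (0.337893) = 100: 1.6 : 15.0 : 54.8 : 100.0 : 91.2 : 33.3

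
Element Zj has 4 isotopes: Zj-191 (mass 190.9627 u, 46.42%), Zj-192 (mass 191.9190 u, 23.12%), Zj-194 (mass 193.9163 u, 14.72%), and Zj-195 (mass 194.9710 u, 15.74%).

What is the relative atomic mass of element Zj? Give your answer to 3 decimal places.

192.249 u

The abundance-weighted mean is 0.4642 × 190.9627 + 0.2312 × 191.9190 + 0.1472 × 193.9163 + 0.1574 × 194.9710
= 88.64489 + 44.37167 + 28.54448 + 30.68844 = 192.24948 u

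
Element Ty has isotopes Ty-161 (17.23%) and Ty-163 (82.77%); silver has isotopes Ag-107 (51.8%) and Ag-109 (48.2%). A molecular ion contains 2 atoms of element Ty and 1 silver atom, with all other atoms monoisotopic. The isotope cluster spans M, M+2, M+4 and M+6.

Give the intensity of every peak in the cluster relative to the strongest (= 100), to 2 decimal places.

3.12 : 32.91 : 100.00 : 67.07

Element Ty pattern (n=2): 0.02968729 : 0.28522542 : 0.68508729
Silver pattern (n=1): 0.5180 : 0.4820
Convolve the two distributions (both contribute in 2-u steps):
  M: 0.02968729×0.5180 = 0.015378
  M+2: 0.02968729×0.4820 + 0.28522542×0.5180 = 0.162056
  M+4: 0.28522542×0.4820 + 0.68508729×0.5180 = 0.492354
  M+6: 0.68508729×0.4820 = 0.330212
Scale to base peak (0.492354) = 100: 3.12 : 32.91 : 100.00 : 67.07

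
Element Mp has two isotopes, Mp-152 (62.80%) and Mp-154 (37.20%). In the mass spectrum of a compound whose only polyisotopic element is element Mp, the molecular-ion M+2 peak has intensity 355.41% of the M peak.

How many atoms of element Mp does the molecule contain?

6

For n independent Mp atoms, I(M+2)/I(M) = n · (abundance Mp-154) / (abundance Mp-152) = n · 0.3720/0.6280.
n = 3.5541 × 0.6280/0.3720 = 6.00 ≈ 6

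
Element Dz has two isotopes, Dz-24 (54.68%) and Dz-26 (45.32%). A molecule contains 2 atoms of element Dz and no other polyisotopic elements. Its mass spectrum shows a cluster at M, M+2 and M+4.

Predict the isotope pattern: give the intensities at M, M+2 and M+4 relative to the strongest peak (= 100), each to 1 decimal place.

Each Dz atom is independently Dz-24 (p = 0.5468) or Dz-26 (q = 0.4532); the cluster is the binomial expansion (p + q)^2.
P(M) = 0.5468^2 = 0.298990
P(M+2) = 2 × 0.5468^1 × 0.4532^1 = 0.495620
P(M+4) = 0.4532^2 = 0.205390
The M+2 peak is largest (0.495620); scaling to 100 gives 60.3 : 100.0 : 41.4.

60.3 : 100.0 : 41.4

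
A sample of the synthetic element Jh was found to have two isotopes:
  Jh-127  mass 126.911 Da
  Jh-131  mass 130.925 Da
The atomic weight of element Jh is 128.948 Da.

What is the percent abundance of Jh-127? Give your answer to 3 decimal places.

49.253%

Writing the weighted mean with unknown fraction x of Jh-127:
126.911·x + 130.925·(1 − x) = 128.948
(126.911 − 130.925)·x = 128.948 − 130.925
x = -1.977 / -4.014 = 0.49253 → 49.253% Jh-127, 50.747% Jh-131.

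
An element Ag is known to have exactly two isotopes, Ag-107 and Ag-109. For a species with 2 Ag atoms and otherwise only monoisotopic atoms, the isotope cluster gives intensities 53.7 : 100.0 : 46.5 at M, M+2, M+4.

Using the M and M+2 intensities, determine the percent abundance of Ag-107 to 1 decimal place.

Write p for the Ag-107 fraction. I(M+2)/I(M) = [C(2,1)·p^1·(1−p)] / p^2 = 2·(1−p)/p = 100.0/53.7 = 1.8622
(1−p)/p = 1.8622/2 = 0.9311  ⇒  p = 1/(1 + 0.9311) = 0.5178
Ag-107: 51.8%, Ag-109: 48.2%.

51.8%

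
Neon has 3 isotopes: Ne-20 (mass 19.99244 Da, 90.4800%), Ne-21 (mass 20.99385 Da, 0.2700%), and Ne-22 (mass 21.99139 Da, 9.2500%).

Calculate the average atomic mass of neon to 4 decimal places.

Weight each isotope mass by its fractional abundance: 0.904800 × 19.99244 + 0.002700 × 20.99385 + 0.092500 × 21.99139
= 18.089160 + 0.056683 + 2.034204 = 20.180047 Da

20.1800 Da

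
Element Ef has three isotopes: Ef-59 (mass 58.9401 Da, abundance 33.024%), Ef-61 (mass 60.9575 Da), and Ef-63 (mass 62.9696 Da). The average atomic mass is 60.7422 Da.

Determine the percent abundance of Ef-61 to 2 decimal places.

44.57%

Let x and y be the fractions of Ef-61 and Ef-63. Then x + y = 1 − 0.33024 = 0.66976 and 60.9575x + 62.9696y = 60.7422 − 0.33024×58.9401 = 41.277821376.
Substituting: 60.9575x + 62.9696(0.66976 − x) = 41.277821376
(60.9575 − 62.9696)x = -0.89669792  ⇒  x = 0.44565, y = 0.22411
Ef-61: 44.57%, Ef-63: 22.41%.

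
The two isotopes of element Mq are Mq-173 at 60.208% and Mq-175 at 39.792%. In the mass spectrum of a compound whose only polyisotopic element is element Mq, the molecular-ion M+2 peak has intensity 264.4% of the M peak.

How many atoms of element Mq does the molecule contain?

With n Mq atoms, P(M+2)/P(M) = C(n,1)·p^(n−1)q / p^n = n·q/p = n · 0.39792/0.60208.
n = 2.644 × 0.60208/0.39792 = 4.00 ≈ 4

4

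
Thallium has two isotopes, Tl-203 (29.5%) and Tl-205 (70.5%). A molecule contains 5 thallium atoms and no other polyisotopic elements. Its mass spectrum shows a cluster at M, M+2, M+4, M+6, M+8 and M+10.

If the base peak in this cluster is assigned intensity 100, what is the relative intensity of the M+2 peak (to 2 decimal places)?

Binomial terms of (0.295 + 0.705)^5: M 0.0022, M+2 0.0267, M+4 0.1276, M+6 0.3049, M+8 0.3644, M+10 0.1742 → M+8 is the base peak.
P(M+8) = C(5,4) × 0.295^1 × 0.705^4 = 5 × 0.2950 × 0.24703385 = 0.364375 (base)
P(M+2) = C(5,1) × 0.295^4 × 0.705^1 = 5 × 0.00757335 × 0.7050 = 0.026696
Relative intensity = 0.026696 / 0.364375 × 100 = 7.33

7.33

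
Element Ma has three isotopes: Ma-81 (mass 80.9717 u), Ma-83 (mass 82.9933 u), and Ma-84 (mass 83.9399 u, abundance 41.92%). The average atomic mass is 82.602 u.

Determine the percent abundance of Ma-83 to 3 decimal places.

Let x and y be the fractions of Ma-81 and Ma-83. Then x + y = 1 − 0.4192 = 0.5808 and 80.9717x + 82.9933y = 82.602 − 0.4192×83.9399 = 47.41439392.
Substituting: 80.9717x + 82.9933(0.5808 − x) = 47.41439392
(80.9717 − 82.9933)x = -0.78811472  ⇒  x = 0.38985, y = 0.19095
Ma-81: 38.985%, Ma-83: 19.095%.

19.095%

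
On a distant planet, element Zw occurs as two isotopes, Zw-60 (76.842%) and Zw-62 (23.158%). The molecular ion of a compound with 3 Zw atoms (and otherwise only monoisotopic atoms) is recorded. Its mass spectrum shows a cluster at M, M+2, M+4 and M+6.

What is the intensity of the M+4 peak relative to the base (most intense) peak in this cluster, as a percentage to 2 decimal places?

Binomial terms of (0.76842 + 0.23158)^3: M 0.4537, M+2 0.4102, M+4 0.1236, M+6 0.0124 → M is the base peak.
P(M) = C(3,0) × 0.76842^3 × 0.23158^0 = 1 × 0.45372842 × 1.0000 = 0.453728 (base)
P(M+4) = C(3,2) × 0.76842^1 × 0.23158^2 = 3 × 0.76842 × 0.0536293 = 0.123629
Relative intensity = 0.123629 / 0.453728 × 100 = 27.25

27.25%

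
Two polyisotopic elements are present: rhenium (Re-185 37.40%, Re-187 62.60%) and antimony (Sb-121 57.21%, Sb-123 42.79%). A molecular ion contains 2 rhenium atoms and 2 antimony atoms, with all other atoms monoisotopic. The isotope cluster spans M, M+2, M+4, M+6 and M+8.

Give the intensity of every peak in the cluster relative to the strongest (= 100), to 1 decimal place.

11.9 : 57.9 : 100.0 : 72.5 : 18.7

Rhenium pattern (n=2): 0.139876 : 0.468248 : 0.391876
Antimony pattern (n=2): 0.32729841 : 0.48960318 : 0.18309841
Convolve the two distributions (both contribute in 2-u steps):
  M: 0.139876×0.32729841 = 0.045781
  M+2: 0.139876×0.48960318 + 0.468248×0.32729841 = 0.221741
  M+4: 0.139876×0.18309841 + 0.468248×0.48960318 + 0.391876×0.32729841 = 0.383127
  M+6: 0.468248×0.18309841 + 0.391876×0.48960318 = 0.277599
  M+8: 0.391876×0.18309841 = 0.071752
Scale to base peak (0.383127) = 100: 11.9 : 57.9 : 100.0 : 72.5 : 18.7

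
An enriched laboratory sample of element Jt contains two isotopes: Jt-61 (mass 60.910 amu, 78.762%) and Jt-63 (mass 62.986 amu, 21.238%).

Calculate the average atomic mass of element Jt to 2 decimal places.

Average mass = Σ (abundance × isotope mass) = 0.78762 × 60.910 + 0.21238 × 62.986
= 47.9739 + 13.3770 = 61.3509 amu

61.35 amu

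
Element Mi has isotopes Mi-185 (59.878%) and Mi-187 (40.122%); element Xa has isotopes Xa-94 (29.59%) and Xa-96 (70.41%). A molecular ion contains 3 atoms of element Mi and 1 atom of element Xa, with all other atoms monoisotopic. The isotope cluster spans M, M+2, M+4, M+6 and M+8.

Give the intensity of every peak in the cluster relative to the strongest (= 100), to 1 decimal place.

16.3 : 71.6 : 100.0 : 57.2 : 11.7

Element Mi pattern (n=3): 0.21468508 : 0.43155723 : 0.2891703 : 0.06458739
Element Xa pattern (n=1): 0.2959 : 0.7041
Convolve the two distributions (both contribute in 2-u steps):
  M: 0.21468508×0.2959 = 0.063525
  M+2: 0.21468508×0.7041 + 0.43155723×0.2959 = 0.278858
  M+4: 0.43155723×0.7041 + 0.2891703×0.2959 = 0.389425
  M+6: 0.2891703×0.7041 + 0.06458739×0.2959 = 0.222716
  M+8: 0.06458739×0.7041 = 0.045476
Scale to base peak (0.389425) = 100: 16.3 : 71.6 : 100.0 : 57.2 : 11.7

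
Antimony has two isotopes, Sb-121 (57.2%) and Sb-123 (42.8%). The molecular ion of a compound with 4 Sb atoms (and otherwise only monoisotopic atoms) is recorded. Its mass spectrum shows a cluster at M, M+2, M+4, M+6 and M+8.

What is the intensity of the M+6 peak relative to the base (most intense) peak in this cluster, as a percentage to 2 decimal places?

49.88%

Binomial terms of (0.572 + 0.428)^4: M 0.1070, M+2 0.3204, M+4 0.3596, M+6 0.1794, M+8 0.0336 → M+4 is the base peak.
P(M+4) = C(4,2) × 0.572^2 × 0.428^2 = 6 × 0.327184 × 0.183184 = 0.359609 (base)
P(M+6) = C(4,3) × 0.572^1 × 0.428^3 = 4 × 0.5720 × 0.07840275 = 0.179385
Relative intensity = 0.179385 / 0.359609 × 100 = 49.88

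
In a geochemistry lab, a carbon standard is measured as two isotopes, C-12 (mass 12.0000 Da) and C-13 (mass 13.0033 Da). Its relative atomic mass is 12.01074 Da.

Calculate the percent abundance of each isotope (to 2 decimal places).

C-12: 98.93%, C-13: 1.07%

Writing the weighted mean with unknown fraction x of C-12:
12.0000·x + 13.0033·(1 − x) = 12.01074
(12.0000 − 13.0033)·x = 12.01074 − 13.0033
x = -0.99256 / -1.0033 = 0.98930 → 98.93% C-12, 1.07% C-13.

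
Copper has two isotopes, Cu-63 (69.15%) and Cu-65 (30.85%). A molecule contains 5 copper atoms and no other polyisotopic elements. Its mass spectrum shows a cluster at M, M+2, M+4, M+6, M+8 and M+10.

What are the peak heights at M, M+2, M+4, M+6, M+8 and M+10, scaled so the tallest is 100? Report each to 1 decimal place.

Each Cu atom is independently Cu-63 (p = 0.6915) or Cu-65 (q = 0.3085); the cluster is the binomial expansion (p + q)^5.
P(M) = 0.6915^5 = 0.158111
P(M+2) = 5 × 0.6915^4 × 0.3085^1 = 0.352691
P(M+4) = 10 × 0.6915^3 × 0.3085^2 = 0.314693
P(M+6) = 10 × 0.6915^2 × 0.3085^3 = 0.140394
P(M+8) = 5 × 0.6915^1 × 0.3085^4 = 0.031317
P(M+10) = 0.3085^5 = 0.002794
The M+2 peak is largest (0.352691); scaling to 100 gives 44.8 : 100.0 : 89.2 : 39.8 : 8.9 : 0.8.

44.8 : 100.0 : 89.2 : 39.8 : 8.9 : 0.8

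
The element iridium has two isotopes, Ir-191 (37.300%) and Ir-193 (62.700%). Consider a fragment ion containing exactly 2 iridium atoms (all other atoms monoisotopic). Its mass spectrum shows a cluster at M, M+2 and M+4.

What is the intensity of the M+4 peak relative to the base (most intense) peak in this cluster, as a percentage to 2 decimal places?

84.05%

(0.37300 + 0.62700)^2 gives M 0.1391, M+2 0.4677, M+4 0.3931; the largest is M+2.
P(M+2) = C(2,1) × 0.37300^1 × 0.62700^1 = 2 × 0.3730 × 0.6270 = 0.467742 (base)
P(M+4) = C(2,2) × 0.37300^0 × 0.62700^2 = 1 × 1.0000 × 0.393129 = 0.393129
Relative intensity = 0.393129 / 0.467742 × 100 = 84.05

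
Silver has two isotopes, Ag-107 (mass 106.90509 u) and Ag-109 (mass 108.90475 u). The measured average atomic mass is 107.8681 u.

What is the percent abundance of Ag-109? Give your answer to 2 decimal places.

With x = fraction of Ag-107 (so Ag-109 is 1 − x):
106.90509·x + 108.90475·(1 − x) = 107.8681
(106.90509 − 108.90475)·x = 107.8681 − 108.90475
x = -1.03665 / -1.99966 = 0.51841 → 51.84% Ag-107, 48.16% Ag-109.

48.16%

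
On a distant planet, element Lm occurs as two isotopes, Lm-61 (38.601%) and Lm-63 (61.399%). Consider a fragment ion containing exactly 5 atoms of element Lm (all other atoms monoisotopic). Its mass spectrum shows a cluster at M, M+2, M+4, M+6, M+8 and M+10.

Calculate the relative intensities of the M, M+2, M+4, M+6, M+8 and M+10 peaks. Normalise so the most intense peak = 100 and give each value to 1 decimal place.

2.5 : 19.8 : 62.9 : 100.0 : 79.5 : 25.3

Each Lm atom is independently Lm-61 (p = 0.38601) or Lm-63 (q = 0.61399); the cluster is the binomial expansion (p + q)^5.
P(M) = 0.38601^5 = 0.008570
P(M+2) = 5 × 0.38601^4 × 0.61399^1 = 0.068159
P(M+4) = 10 × 0.38601^3 × 0.61399^2 = 0.216829
P(M+6) = 10 × 0.38601^2 × 0.61399^3 = 0.344890
P(M+8) = 5 × 0.38601^1 × 0.61399^4 = 0.274292
P(M+10) = 0.61399^5 = 0.087258
The M+6 peak is largest (0.344890); scaling to 100 gives 2.5 : 19.8 : 62.9 : 100.0 : 79.5 : 25.3.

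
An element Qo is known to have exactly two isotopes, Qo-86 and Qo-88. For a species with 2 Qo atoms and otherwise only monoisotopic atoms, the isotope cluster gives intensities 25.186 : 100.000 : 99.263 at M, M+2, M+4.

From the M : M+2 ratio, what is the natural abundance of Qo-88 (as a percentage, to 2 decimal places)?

If p is the fraction of Qo that is Qo-86, then I(M+2)/I(M) = [C(2,1)·p^1·(1−p)] / p^2 = 2·(1−p)/p = 100.000/25.186 = 3.9705
(1−p)/p = 3.9705/2 = 1.9852  ⇒  p = 1/(1 + 1.9852) = 0.3350
Qo-86: 33.50%, Qo-88: 66.50%.

66.50%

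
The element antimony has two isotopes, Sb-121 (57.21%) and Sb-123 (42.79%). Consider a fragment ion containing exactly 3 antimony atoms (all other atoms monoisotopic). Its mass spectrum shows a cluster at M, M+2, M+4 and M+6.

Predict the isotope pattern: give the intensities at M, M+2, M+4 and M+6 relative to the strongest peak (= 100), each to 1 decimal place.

44.6 : 100.0 : 74.8 : 18.6

Each Sb atom is independently Sb-121 (p = 0.5721) or Sb-123 (q = 0.4279); the cluster is the binomial expansion (p + q)^3.
P(M) = 0.5721^3 = 0.187247
P(M+2) = 3 × 0.5721^2 × 0.4279^1 = 0.420153
P(M+4) = 3 × 0.5721^1 × 0.4279^2 = 0.314252
P(M+6) = 0.4279^3 = 0.078348
The M+2 peak is largest (0.420153); scaling to 100 gives 44.6 : 100.0 : 74.8 : 18.6.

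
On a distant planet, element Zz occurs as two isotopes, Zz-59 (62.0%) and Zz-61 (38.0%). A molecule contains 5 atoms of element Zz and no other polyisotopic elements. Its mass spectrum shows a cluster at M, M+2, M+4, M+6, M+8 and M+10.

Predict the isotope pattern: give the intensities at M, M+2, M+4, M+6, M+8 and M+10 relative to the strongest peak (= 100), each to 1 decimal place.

26.6 : 81.6 : 100.0 : 61.3 : 18.8 : 2.3

Each Zz atom is independently Zz-59 (p = 0.620) or Zz-61 (q = 0.380); the cluster is the binomial expansion (p + q)^5.
P(M) = 0.620^5 = 0.091613
P(M+2) = 5 × 0.620^4 × 0.380^1 = 0.280750
P(M+4) = 10 × 0.620^3 × 0.380^2 = 0.344146
P(M+6) = 10 × 0.620^2 × 0.380^3 = 0.210928
P(M+8) = 5 × 0.620^1 × 0.380^4 = 0.064639
P(M+10) = 0.380^5 = 0.007924
The M+4 peak is largest (0.344146); scaling to 100 gives 26.6 : 81.6 : 100.0 : 61.3 : 18.8 : 2.3.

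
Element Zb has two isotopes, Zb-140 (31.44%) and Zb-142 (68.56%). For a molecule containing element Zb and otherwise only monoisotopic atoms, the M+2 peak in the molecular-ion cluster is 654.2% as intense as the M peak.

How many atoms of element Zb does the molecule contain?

For n independent Zb atoms, I(M+2)/I(M) = n · (abundance Zb-142) / (abundance Zb-140) = n · 0.6856/0.3144.
n = 6.542 × 0.3144/0.6856 = 3.00 ≈ 3

3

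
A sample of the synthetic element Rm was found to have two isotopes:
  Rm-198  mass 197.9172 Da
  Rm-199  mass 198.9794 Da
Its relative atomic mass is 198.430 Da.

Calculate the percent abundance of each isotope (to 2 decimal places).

Writing the weighted mean with unknown fraction x of Rm-198:
197.9172·x + 198.9794·(1 − x) = 198.430
(197.9172 − 198.9794)·x = 198.430 − 198.9794
x = -0.5494 / -1.0622 = 0.51723 → 51.72% Rm-198, 48.28% Rm-199.

Rm-198: 51.72%, Rm-199: 48.28%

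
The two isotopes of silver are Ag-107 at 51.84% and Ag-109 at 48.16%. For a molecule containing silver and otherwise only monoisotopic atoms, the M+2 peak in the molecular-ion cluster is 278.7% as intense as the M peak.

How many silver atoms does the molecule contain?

The M+2/M ratio from n Ag atoms is n · q/p = n · 0.4816/0.5184.
n = 2.787 × 0.5184/0.4816 = 3.00 ≈ 3

3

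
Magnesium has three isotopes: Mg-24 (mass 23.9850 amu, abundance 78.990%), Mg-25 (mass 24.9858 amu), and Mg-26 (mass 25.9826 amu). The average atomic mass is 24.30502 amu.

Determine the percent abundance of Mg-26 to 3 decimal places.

11.010%

The remaining 21.010% is split between Mg-25 (fraction x) and Mg-26 (fraction 0.21010 − x).
Substituting: 24.9858x + 25.9826(0.21010 − x) = 5.3592685
(24.9858 − 25.9826)x = -0.09967576  ⇒  x = 0.10000, y = 0.11010
Mg-25: 10.000%, Mg-26: 11.010%.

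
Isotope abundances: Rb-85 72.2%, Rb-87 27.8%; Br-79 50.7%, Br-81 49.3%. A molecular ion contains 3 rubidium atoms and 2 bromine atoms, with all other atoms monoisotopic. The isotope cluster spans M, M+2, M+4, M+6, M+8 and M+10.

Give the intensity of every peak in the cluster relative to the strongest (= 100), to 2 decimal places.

27.50 : 85.24 : 100.00 : 55.39 : 14.62 : 1.48

Rubidium pattern (n=3): 0.37636705 : 0.43475086 : 0.16739714 : 0.02148495
Bromine pattern (n=2): 0.257049 : 0.499902 : 0.243049
Convolve the two distributions (both contribute in 2-u steps):
  M: 0.37636705×0.257049 = 0.096745
  M+2: 0.37636705×0.499902 + 0.43475086×0.257049 = 0.299899
  M+4: 0.37636705×0.243049 + 0.43475086×0.499902 + 0.16739714×0.257049 = 0.351838
  M+6: 0.43475086×0.243049 + 0.16739714×0.499902 + 0.02148495×0.257049 = 0.194871
  M+8: 0.16739714×0.243049 + 0.02148495×0.499902 = 0.051426
  M+10: 0.02148495×0.243049 = 0.005222
Scale to base peak (0.351838) = 100: 27.50 : 85.24 : 100.00 : 55.39 : 14.62 : 1.48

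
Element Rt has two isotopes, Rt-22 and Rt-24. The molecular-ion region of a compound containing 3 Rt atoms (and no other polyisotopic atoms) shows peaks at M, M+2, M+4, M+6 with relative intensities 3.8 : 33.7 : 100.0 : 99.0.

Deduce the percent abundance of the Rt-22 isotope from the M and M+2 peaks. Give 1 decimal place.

Let p = fractional abundance of Rt-22. I(M+2)/I(M) = [C(3,1)·p^2·(1−p)] / p^3 = 3·(1−p)/p = 33.7/3.8 = 8.8684
(1−p)/p = 8.8684/3 = 2.9561  ⇒  p = 1/(1 + 2.9561) = 0.2528
Rt-22: 25.3%, Rt-24: 74.7%.

25.3%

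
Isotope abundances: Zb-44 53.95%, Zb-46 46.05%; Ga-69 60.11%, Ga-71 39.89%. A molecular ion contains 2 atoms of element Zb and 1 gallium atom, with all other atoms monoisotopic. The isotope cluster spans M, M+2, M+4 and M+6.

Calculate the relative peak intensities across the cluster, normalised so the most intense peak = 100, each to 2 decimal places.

Element Zb pattern (n=2): 0.29106025 : 0.4968795 : 0.21206025
Gallium pattern (n=1): 0.6011 : 0.3989
Convolve the two distributions (both contribute in 2-u steps):
  M: 0.29106025×0.6011 = 0.174956
  M+2: 0.29106025×0.3989 + 0.4968795×0.6011 = 0.414778
  M+4: 0.4968795×0.3989 + 0.21206025×0.6011 = 0.325675
  M+6: 0.21206025×0.3989 = 0.084591
Scale to base peak (0.414778) = 100: 42.18 : 100.00 : 78.52 : 20.39

42.18 : 100.00 : 78.52 : 20.39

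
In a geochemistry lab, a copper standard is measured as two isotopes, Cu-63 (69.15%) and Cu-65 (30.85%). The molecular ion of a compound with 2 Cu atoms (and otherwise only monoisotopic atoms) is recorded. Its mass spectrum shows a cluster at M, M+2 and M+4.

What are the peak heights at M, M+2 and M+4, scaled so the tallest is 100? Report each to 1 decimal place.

Each Cu atom is independently Cu-63 (p = 0.6915) or Cu-65 (q = 0.3085); the cluster is the binomial expansion (p + q)^2.
P(M) = 0.6915^2 = 0.478172
P(M+2) = 2 × 0.6915^1 × 0.3085^1 = 0.426656
P(M+4) = 0.3085^2 = 0.095172
The M peak is largest (0.478172); scaling to 100 gives 100.0 : 89.2 : 19.9.

100.0 : 89.2 : 19.9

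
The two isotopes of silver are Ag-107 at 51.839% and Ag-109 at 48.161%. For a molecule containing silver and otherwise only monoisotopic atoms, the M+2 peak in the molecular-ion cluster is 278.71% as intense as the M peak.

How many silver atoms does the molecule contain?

For n independent Ag atoms, I(M+2)/I(M) = n · (abundance Ag-109) / (abundance Ag-107) = n · 0.48161/0.51839.
n = 2.7871 × 0.51839/0.48161 = 3.00 ≈ 3

3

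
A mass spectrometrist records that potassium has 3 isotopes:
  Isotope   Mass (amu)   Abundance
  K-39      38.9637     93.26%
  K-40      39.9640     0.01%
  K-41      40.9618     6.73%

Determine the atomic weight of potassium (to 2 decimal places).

39.10 amu

Ar = Σ fᵢ·mᵢ = 0.9326 × 38.9637 + 0.0001 × 39.9640 + 0.0673 × 40.9618
= 36.33755 + 0.00400 + 2.75673 = 39.09828 amu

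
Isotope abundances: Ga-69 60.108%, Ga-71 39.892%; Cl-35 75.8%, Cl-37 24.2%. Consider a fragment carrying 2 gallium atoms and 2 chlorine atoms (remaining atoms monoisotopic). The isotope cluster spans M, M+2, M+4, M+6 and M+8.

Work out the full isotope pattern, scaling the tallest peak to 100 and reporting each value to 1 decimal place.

Gallium pattern (n=2): 0.36129717 : 0.47956567 : 0.15913717
Chlorine pattern (n=2): 0.574564 : 0.366872 : 0.058564
Convolve the two distributions (both contribute in 2-u steps):
  M: 0.36129717×0.574564 = 0.207588
  M+2: 0.36129717×0.366872 + 0.47956567×0.574564 = 0.408091
  M+4: 0.36129717×0.058564 + 0.47956567×0.366872 + 0.15913717×0.574564 = 0.288533
  M+6: 0.47956567×0.058564 + 0.15913717×0.366872 = 0.086468
  M+8: 0.15913717×0.058564 = 0.009320
Scale to base peak (0.408091) = 100: 50.9 : 100.0 : 70.7 : 21.2 : 2.3

50.9 : 100.0 : 70.7 : 21.2 : 2.3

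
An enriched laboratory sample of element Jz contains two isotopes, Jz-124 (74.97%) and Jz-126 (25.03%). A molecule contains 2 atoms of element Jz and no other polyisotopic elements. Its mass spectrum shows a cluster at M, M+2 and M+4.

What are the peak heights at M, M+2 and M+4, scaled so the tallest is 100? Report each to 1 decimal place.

Each Jz atom is independently Jz-124 (p = 0.7497) or Jz-126 (q = 0.2503); the cluster is the binomial expansion (p + q)^2.
P(M) = 0.7497^2 = 0.562050
P(M+2) = 2 × 0.7497^1 × 0.2503^1 = 0.375300
P(M+4) = 0.2503^2 = 0.062650
The M peak is largest (0.562050); scaling to 100 gives 100.0 : 66.8 : 11.1.

100.0 : 66.8 : 11.1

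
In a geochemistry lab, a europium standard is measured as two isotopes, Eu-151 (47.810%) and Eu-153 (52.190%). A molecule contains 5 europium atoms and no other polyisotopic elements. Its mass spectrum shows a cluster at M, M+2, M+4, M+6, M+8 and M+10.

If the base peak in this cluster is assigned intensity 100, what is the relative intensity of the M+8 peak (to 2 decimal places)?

Binomial terms of (0.47810 + 0.52190)^5: M 0.0250, M+2 0.1363, M+4 0.2977, M+6 0.3249, M+8 0.1774, M+10 0.0387 → M+6 is the base peak.
P(M+6) = C(5,3) × 0.47810^2 × 0.52190^3 = 10 × 0.22857961 × 0.14215492 = 0.324937 (base)
P(M+8) = C(5,4) × 0.47810^1 × 0.52190^4 = 5 × 0.4781 × 0.07419065 = 0.177353
Relative intensity = 0.177353 / 0.324937 × 100 = 54.58

54.58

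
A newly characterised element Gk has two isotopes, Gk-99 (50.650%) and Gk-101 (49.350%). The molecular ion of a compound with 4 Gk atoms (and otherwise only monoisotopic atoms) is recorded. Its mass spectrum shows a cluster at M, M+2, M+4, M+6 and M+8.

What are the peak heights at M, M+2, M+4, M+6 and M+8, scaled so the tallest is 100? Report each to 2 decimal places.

17.56 : 68.42 : 100.00 : 64.96 : 15.82

Expanding (0.50650 + 0.49350)^4:
P(M) = 0.50650^4 = 0.065814
P(M+2) = 4 × 0.50650^3 × 0.49350^1 = 0.256499
P(M+4) = 6 × 0.50650^2 × 0.49350^2 = 0.374873
P(M+6) = 4 × 0.50650^1 × 0.49350^3 = 0.243501
P(M+8) = 0.49350^4 = 0.059313
The M+4 peak is largest (0.374873); scaling to 100 gives 17.56 : 68.42 : 100.00 : 64.96 : 15.82.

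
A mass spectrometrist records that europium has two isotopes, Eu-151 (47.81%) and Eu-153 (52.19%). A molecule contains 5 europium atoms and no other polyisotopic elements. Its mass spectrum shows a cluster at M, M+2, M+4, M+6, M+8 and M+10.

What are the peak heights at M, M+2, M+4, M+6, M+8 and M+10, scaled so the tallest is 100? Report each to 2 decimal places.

Expanding (0.4781 + 0.5219)^5:
P(M) = 0.4781^5 = 0.024980
P(M+2) = 5 × 0.4781^4 × 0.5219^1 = 0.136343
P(M+4) = 10 × 0.4781^3 × 0.5219^2 = 0.297667
P(M+6) = 10 × 0.4781^2 × 0.5219^3 = 0.324937
P(M+8) = 5 × 0.4781^1 × 0.5219^4 = 0.177353
P(M+10) = 0.5219^5 = 0.038720
The M+6 peak is largest (0.324937); scaling to 100 gives 7.69 : 41.96 : 91.61 : 100.00 : 54.58 : 11.92.

7.69 : 41.96 : 91.61 : 100.00 : 54.58 : 11.92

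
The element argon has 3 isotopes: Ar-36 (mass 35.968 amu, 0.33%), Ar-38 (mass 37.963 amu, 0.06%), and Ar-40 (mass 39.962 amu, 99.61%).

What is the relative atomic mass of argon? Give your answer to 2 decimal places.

39.95 amu

Weight each isotope mass by its fractional abundance: 0.0033 × 35.968 + 0.0006 × 37.963 + 0.9961 × 39.962
= 0.1187 + 0.0228 + 39.8061 = 39.9476 amu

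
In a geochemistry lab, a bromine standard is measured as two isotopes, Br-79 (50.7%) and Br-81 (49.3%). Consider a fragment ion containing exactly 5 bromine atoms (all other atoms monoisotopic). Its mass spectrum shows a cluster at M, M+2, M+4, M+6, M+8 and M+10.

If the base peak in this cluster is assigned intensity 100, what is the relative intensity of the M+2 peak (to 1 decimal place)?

Term probabilities: M 0.0335, M+2 0.1629, M+4 0.3168, M+6 0.3080, M+8 0.1497, M+10 0.0291. Base peak = M+4.
P(M+4) = C(5,2) × 0.507^3 × 0.493^2 = 10 × 0.13032384 × 0.243049 = 0.316751 (base)
P(M+2) = C(5,1) × 0.507^4 × 0.493^1 = 5 × 0.06607419 × 0.4930 = 0.162873
Relative intensity = 0.162873 / 0.316751 × 100 = 51.4

51.4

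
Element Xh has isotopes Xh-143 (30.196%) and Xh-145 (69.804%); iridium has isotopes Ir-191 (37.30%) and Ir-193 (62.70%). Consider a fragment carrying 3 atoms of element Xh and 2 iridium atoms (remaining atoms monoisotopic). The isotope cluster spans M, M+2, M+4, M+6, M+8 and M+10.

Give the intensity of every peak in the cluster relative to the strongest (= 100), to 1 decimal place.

1.2 : 11.9 : 48.6 : 98.9 : 100.0 : 40.2

Element Xh pattern (n=3): 0.02753266 : 0.19094153 : 0.44139895 : 0.34012686
Iridium pattern (n=2): 0.139129 : 0.467742 : 0.393129
Convolve the two distributions (both contribute in 2-u steps):
  M: 0.02753266×0.139129 = 0.003831
  M+2: 0.02753266×0.467742 + 0.19094153×0.139129 = 0.039444
  M+4: 0.02753266×0.393129 + 0.19094153×0.467742 + 0.44139895×0.139129 = 0.161547
  M+6: 0.19094153×0.393129 + 0.44139895×0.467742 + 0.34012686×0.139129 = 0.328847
  M+8: 0.44139895×0.393129 + 0.34012686×0.467742 = 0.332618
  M+10: 0.34012686×0.393129 = 0.133714
Scale to base peak (0.332618) = 100: 1.2 : 11.9 : 48.6 : 98.9 : 100.0 : 40.2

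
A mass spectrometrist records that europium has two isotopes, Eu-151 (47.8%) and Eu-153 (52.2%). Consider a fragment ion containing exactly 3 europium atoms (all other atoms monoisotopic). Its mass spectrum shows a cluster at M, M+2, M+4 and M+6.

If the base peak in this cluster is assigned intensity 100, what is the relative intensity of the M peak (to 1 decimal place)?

Binomial terms of (0.478 + 0.522)^3: M 0.1092, M+2 0.3578, M+4 0.3907, M+6 0.1422 → M+4 is the base peak.
P(M+4) = C(3,2) × 0.478^1 × 0.522^2 = 3 × 0.4780 × 0.272484 = 0.390742 (base)
P(M) = C(3,0) × 0.478^3 × 0.522^0 = 1 × 0.10921535 × 1.0000 = 0.109215
Relative intensity = 0.109215 / 0.390742 × 100 = 28.0

28.0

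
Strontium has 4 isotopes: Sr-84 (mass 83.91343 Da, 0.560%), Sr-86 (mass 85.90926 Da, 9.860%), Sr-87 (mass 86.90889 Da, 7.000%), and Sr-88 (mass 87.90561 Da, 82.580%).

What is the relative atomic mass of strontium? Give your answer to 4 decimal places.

87.6166 Da

Weight each isotope mass by its fractional abundance: 0.00560 × 83.91343 + 0.09860 × 85.90926 + 0.07000 × 86.90889 + 0.82580 × 87.90561
= 0.469915 + 8.470653 + 6.083622 + 72.592453 = 87.616643 Da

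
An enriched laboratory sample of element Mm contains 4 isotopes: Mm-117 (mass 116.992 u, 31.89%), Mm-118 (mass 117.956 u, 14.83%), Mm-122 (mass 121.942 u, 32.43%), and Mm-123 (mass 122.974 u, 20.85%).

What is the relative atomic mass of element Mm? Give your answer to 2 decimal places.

Weight each isotope mass by its fractional abundance: 0.3189 × 116.992 + 0.1483 × 117.956 + 0.3243 × 121.942 + 0.2085 × 122.974
= 37.3087 + 17.4929 + 39.5458 + 25.6401 = 119.9875 u

119.99 u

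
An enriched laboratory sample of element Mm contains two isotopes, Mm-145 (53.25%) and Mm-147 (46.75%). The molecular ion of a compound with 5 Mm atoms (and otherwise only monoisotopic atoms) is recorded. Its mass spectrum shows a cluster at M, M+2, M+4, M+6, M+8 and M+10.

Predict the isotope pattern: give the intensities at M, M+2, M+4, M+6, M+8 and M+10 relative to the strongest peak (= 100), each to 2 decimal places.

12.97 : 56.95 : 100.00 : 87.79 : 38.54 : 6.77

Expanding (0.5325 + 0.4675)^5:
P(M) = 0.5325^5 = 0.042815
P(M+2) = 5 × 0.5325^4 × 0.4675^1 = 0.187945
P(M+4) = 10 × 0.5325^3 × 0.4675^2 = 0.330006
P(M+6) = 10 × 0.5325^2 × 0.4675^3 = 0.289724
P(M+8) = 5 × 0.5325^1 × 0.4675^4 = 0.127179
P(M+10) = 0.4675^5 = 0.022331
The M+4 peak is largest (0.330006); scaling to 100 gives 12.97 : 56.95 : 100.00 : 87.79 : 38.54 : 6.77.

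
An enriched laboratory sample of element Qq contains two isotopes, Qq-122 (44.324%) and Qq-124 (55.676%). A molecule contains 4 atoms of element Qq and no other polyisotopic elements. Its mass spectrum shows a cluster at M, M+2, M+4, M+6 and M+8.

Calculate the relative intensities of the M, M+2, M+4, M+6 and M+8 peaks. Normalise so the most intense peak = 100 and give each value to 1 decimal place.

The 4 Qq atoms are independent, so intensities follow the terms of (0.44324 + 0.55676)^4.
P(M) = 0.44324^4 = 0.038597
P(M+2) = 4 × 0.44324^3 × 0.55676^1 = 0.193930
P(M+4) = 6 × 0.44324^2 × 0.55676^2 = 0.365397
P(M+6) = 4 × 0.44324^1 × 0.55676^3 = 0.305987
P(M+8) = 0.55676^4 = 0.096089
The M+4 peak is largest (0.365397); scaling to 100 gives 10.6 : 53.1 : 100.0 : 83.7 : 26.3.

10.6 : 53.1 : 100.0 : 83.7 : 26.3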